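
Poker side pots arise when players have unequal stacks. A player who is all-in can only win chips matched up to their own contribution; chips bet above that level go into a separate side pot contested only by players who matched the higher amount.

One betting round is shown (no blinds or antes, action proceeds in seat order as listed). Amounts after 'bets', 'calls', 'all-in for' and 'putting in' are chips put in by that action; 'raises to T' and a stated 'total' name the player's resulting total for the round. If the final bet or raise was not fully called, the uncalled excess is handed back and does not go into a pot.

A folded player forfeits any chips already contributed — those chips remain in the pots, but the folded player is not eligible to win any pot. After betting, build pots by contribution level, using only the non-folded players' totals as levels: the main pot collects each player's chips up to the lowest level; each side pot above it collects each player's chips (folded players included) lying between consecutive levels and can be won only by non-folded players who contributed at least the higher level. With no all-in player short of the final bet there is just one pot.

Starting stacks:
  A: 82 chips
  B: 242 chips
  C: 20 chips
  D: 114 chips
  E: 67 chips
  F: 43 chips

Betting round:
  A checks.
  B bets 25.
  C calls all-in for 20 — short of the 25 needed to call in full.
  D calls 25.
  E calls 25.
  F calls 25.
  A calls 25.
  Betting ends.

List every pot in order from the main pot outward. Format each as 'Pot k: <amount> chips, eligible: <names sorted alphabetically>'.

Pot 1: 120 chips, eligible: A, B, C, D, E, F
Pot 2: 25 chips, eligible: A, B, D, E, F

Derivation:
Contributions: A=25, B=25, C=20, D=25, E=25, F=25
Pot levels (distinct totals of non-folded players): 20, 25
Layer 1-20: 20 each from A, B, C, D, E, F = 20*6 = 120 chips; eligible A, B, C, D, E, F
Layer 21-25: 5 each from A, B, D, E, F = 5*5 = 25 chips; eligible A, B, D, E, F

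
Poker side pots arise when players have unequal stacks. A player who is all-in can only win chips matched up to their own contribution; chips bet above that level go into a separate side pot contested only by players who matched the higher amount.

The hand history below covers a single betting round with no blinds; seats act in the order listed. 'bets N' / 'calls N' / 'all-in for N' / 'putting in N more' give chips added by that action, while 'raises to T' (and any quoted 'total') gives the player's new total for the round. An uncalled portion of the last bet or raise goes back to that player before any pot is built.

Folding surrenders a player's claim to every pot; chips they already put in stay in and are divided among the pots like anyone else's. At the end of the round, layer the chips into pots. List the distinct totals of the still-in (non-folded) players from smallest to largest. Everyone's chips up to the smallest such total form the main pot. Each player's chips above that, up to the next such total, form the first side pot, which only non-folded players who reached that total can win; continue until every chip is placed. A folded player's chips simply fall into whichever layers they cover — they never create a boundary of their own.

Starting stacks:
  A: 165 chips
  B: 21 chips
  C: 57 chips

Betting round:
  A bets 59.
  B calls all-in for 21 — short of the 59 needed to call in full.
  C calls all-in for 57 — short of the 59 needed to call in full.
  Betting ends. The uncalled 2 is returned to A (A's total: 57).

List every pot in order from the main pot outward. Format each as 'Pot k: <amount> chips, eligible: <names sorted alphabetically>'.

Contributions (after 2 returned to A): A=57, B=21, C=57
Pot levels (distinct totals of non-folded players): 21, 57
Layer 1-21: 21 each from A, B, C = 21*3 = 63 chips; eligible A, B, C
Layer 22-57: 36 each from A, C = 36*2 = 72 chips; eligible A, C

Pot 1: 63 chips, eligible: A, B, C
Pot 2: 72 chips, eligible: A, C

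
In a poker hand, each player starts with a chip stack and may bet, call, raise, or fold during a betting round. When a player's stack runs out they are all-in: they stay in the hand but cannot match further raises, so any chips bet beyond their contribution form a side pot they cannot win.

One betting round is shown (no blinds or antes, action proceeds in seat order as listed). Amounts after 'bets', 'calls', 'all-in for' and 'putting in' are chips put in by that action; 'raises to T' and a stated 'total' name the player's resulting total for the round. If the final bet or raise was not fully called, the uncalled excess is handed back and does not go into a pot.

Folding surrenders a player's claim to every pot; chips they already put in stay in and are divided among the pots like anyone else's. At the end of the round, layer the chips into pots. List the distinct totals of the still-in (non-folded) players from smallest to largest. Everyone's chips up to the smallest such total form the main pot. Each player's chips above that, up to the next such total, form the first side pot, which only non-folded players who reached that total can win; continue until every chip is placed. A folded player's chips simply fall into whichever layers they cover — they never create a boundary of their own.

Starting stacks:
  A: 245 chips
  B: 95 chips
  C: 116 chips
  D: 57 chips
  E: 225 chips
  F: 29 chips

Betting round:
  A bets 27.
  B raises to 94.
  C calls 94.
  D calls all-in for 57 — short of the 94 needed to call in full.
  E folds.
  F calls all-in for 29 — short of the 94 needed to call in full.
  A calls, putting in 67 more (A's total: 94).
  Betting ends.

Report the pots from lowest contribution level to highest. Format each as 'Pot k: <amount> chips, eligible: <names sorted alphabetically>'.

Pot 1: 145 chips, eligible: A, B, C, D, F
Pot 2: 112 chips, eligible: A, B, C, D
Pot 3: 111 chips, eligible: A, B, C

Derivation:
Contributions: A=94, B=94, C=94, D=57, F=29
Folded: E
Pot levels (distinct totals of non-folded players): 29, 57, 94
Layer 1-29: 29 each from A, B, C, D, F = 29*5 = 145 chips; eligible A, B, C, D, F
Layer 30-57: 28 each from A, B, C, D = 28*4 = 112 chips; eligible A, B, C, D
Layer 58-94: 37 each from A, B, C = 37*3 = 111 chips; eligible A, B, C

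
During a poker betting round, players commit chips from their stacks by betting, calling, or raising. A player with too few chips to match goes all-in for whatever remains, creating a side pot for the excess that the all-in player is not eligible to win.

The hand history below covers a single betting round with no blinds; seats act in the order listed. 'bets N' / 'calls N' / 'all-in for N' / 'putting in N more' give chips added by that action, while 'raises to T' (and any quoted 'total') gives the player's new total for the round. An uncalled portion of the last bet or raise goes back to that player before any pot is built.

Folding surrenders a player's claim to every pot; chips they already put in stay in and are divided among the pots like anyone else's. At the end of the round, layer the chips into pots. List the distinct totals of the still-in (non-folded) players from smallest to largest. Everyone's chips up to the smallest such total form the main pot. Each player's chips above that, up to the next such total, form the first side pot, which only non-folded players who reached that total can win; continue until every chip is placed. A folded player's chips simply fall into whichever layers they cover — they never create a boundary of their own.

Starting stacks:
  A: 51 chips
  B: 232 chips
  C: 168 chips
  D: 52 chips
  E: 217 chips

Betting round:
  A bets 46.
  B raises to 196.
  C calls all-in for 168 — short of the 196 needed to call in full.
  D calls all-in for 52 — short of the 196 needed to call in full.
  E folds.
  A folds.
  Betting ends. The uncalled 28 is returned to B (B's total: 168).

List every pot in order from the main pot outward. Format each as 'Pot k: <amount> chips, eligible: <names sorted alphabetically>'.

Contributions (after 28 returned to B): A=46, B=168, C=168, D=52
Folded: A, E
Pot levels (distinct totals of non-folded players): 52, 168
Layer 1-52: A 46 + B 52 + C 52 + D 52 = 202 chips; eligible B, C, D
Layer 53-168: 116 each from B, C = 116*2 = 232 chips; eligible B, C

Pot 1: 202 chips, eligible: B, C, D
Pot 2: 232 chips, eligible: B, C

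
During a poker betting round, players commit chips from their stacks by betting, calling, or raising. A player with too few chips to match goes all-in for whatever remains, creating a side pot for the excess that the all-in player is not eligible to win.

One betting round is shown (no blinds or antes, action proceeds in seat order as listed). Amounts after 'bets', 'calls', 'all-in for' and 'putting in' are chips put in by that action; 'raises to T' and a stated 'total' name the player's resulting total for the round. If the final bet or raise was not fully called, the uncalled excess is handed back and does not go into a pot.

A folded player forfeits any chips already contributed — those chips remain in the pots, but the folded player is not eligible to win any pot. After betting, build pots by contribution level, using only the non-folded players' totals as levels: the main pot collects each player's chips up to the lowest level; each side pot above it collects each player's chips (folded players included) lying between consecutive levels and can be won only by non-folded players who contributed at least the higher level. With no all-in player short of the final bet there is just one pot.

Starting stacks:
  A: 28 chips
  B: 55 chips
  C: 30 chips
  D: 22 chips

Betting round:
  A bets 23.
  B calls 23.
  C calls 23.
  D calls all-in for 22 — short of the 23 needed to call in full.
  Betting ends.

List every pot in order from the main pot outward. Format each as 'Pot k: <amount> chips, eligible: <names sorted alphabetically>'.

Contributions: A=23, B=23, C=23, D=22
Pot levels (distinct totals of non-folded players): 22, 23
Layer 1-22: 22 each from A, B, C, D = 22*4 = 88 chips; eligible A, B, C, D
Layer 23-23: 1 each from A, B, C = 1*3 = 3 chips; eligible A, B, C

Pot 1: 88 chips, eligible: A, B, C, D
Pot 2: 3 chips, eligible: A, B, C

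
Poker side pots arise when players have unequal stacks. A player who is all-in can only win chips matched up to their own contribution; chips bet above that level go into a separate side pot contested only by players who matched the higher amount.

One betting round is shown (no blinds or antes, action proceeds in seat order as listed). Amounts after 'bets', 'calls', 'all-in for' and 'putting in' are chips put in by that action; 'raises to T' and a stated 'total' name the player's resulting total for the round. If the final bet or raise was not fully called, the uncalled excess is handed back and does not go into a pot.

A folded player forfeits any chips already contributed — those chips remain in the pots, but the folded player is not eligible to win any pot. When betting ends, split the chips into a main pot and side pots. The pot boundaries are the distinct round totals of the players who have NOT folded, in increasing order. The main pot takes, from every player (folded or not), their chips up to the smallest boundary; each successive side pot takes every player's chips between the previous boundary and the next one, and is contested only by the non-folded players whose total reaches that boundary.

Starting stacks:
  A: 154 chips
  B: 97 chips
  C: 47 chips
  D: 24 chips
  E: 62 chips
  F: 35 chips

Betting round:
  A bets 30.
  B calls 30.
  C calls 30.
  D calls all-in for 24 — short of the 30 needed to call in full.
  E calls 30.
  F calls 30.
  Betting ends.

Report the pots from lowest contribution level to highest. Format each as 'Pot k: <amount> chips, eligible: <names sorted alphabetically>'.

Contributions: A=30, B=30, C=30, D=24, E=30, F=30
Pot levels (distinct totals of non-folded players): 24, 30
Layer 1-24: 24 each from A, B, C, D, E, F = 24*6 = 144 chips; eligible A, B, C, D, E, F
Layer 25-30: 6 each from A, B, C, E, F = 6*5 = 30 chips; eligible A, B, C, E, F

Pot 1: 144 chips, eligible: A, B, C, D, E, F
Pot 2: 30 chips, eligible: A, B, C, E, F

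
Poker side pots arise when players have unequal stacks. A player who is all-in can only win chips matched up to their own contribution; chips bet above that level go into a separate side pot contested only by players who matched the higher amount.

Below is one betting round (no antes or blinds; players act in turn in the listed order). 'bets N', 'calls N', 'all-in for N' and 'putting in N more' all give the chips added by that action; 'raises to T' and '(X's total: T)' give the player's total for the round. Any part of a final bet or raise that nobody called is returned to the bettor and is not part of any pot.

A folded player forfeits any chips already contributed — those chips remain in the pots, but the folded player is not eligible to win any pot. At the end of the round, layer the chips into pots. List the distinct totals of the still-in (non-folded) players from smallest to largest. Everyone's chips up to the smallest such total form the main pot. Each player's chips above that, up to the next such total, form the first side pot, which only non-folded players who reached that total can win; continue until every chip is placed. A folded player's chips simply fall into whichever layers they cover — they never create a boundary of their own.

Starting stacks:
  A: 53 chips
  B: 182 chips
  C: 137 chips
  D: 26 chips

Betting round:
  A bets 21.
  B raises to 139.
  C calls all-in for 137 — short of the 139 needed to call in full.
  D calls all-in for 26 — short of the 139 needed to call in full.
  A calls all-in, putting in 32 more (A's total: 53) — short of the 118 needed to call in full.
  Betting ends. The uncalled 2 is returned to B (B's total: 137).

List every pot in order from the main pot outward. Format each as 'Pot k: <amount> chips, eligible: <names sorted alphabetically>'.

Contributions (after 2 returned to B): A=53, B=137, C=137, D=26
Pot levels (distinct totals of non-folded players): 26, 53, 137
Layer 1-26: 26 each from A, B, C, D = 26*4 = 104 chips; eligible A, B, C, D
Layer 27-53: 27 each from A, B, C = 27*3 = 81 chips; eligible A, B, C
Layer 54-137: 84 each from B, C = 84*2 = 168 chips; eligible B, C

Pot 1: 104 chips, eligible: A, B, C, D
Pot 2: 81 chips, eligible: A, B, C
Pot 3: 168 chips, eligible: B, C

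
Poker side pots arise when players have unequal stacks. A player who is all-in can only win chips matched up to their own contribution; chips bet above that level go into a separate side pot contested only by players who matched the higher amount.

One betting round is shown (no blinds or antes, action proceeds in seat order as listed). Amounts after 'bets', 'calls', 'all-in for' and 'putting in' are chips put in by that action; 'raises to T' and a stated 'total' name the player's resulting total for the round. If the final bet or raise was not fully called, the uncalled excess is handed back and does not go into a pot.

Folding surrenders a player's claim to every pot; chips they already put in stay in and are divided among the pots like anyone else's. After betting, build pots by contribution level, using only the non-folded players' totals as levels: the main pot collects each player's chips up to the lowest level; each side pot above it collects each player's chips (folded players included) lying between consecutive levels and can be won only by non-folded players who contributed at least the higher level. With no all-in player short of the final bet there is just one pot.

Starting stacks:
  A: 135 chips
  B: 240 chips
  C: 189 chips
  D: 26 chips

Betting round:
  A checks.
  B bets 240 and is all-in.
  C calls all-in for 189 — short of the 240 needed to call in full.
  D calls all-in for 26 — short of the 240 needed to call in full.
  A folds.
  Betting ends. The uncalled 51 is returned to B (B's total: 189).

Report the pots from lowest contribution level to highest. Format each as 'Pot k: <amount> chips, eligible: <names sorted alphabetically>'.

Contributions (after 51 returned to B): B=189, C=189, D=26
Folded: A
Pot levels (distinct totals of non-folded players): 26, 189
Layer 1-26: 26 each from B, C, D = 26*3 = 78 chips; eligible B, C, D
Layer 27-189: 163 each from B, C = 163*2 = 326 chips; eligible B, C

Pot 1: 78 chips, eligible: B, C, D
Pot 2: 326 chips, eligible: B, C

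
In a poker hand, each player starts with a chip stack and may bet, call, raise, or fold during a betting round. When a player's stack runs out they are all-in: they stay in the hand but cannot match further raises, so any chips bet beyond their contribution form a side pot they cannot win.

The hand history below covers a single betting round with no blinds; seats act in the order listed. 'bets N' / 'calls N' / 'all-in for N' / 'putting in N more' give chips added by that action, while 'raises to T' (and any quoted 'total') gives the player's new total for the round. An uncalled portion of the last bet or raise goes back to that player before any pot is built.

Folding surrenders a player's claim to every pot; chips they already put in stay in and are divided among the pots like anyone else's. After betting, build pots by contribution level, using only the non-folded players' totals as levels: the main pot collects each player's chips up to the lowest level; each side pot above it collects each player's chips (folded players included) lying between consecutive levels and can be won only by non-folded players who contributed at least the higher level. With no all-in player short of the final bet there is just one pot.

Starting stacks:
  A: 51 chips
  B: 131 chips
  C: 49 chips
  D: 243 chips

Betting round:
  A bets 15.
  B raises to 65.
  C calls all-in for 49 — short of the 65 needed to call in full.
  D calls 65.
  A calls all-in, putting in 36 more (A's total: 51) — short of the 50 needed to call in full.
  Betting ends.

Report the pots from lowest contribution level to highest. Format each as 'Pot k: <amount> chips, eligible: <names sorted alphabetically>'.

Pot 1: 196 chips, eligible: A, B, C, D
Pot 2: 6 chips, eligible: A, B, D
Pot 3: 28 chips, eligible: B, D

Derivation:
Contributions: A=51, B=65, C=49, D=65
Pot levels (distinct totals of non-folded players): 49, 51, 65
Layer 1-49: 49 each from A, B, C, D = 49*4 = 196 chips; eligible A, B, C, D
Layer 50-51: 2 each from A, B, D = 2*3 = 6 chips; eligible A, B, D
Layer 52-65: 14 each from B, D = 14*2 = 28 chips; eligible B, D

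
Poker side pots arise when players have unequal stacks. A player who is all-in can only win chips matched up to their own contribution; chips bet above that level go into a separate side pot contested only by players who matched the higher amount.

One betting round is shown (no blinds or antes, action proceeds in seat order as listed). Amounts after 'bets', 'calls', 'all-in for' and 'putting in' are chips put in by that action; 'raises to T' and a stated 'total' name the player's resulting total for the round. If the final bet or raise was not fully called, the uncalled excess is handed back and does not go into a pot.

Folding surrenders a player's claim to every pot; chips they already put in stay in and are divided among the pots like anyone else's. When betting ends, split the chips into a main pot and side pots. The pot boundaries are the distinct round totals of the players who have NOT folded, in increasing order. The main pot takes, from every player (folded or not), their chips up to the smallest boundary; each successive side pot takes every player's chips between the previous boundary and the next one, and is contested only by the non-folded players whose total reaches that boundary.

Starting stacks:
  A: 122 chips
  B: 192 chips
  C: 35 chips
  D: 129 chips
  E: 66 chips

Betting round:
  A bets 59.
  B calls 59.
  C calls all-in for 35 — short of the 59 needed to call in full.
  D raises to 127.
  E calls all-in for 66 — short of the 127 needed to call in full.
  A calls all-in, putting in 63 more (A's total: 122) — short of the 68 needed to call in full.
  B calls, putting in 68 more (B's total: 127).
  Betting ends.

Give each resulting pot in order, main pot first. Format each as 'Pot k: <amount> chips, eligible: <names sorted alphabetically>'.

Contributions: A=122, B=127, C=35, D=127, E=66
Pot levels (distinct totals of non-folded players): 35, 66, 122, 127
Layer 1-35: 35 each from A, B, C, D, E = 35*5 = 175 chips; eligible A, B, C, D, E
Layer 36-66: 31 each from A, B, D, E = 31*4 = 124 chips; eligible A, B, D, E
Layer 67-122: 56 each from A, B, D = 56*3 = 168 chips; eligible A, B, D
Layer 123-127: 5 each from B, D = 5*2 = 10 chips; eligible B, D

Pot 1: 175 chips, eligible: A, B, C, D, E
Pot 2: 124 chips, eligible: A, B, D, E
Pot 3: 168 chips, eligible: A, B, D
Pot 4: 10 chips, eligible: B, D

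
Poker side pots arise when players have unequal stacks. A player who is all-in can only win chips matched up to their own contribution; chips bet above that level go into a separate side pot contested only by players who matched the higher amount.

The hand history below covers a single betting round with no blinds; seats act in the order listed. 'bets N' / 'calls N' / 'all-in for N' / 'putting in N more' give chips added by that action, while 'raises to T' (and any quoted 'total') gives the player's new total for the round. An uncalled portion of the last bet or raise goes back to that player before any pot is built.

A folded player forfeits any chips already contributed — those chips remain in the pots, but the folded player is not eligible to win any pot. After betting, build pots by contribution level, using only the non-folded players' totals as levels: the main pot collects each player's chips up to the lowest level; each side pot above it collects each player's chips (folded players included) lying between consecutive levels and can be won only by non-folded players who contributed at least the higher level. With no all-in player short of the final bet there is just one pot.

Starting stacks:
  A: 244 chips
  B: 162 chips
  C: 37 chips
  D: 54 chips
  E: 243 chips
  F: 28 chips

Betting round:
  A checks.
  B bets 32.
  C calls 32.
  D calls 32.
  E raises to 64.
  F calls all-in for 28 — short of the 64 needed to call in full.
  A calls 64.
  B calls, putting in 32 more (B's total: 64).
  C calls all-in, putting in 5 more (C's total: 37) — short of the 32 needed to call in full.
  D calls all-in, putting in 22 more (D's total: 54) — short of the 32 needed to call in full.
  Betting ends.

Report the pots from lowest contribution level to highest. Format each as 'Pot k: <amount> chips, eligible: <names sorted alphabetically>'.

Contributions: A=64, B=64, C=37, D=54, E=64, F=28
Pot levels (distinct totals of non-folded players): 28, 37, 54, 64
Layer 1-28: 28 each from A, B, C, D, E, F = 28*6 = 168 chips; eligible A, B, C, D, E, F
Layer 29-37: 9 each from A, B, C, D, E = 9*5 = 45 chips; eligible A, B, C, D, E
Layer 38-54: 17 each from A, B, D, E = 17*4 = 68 chips; eligible A, B, D, E
Layer 55-64: 10 each from A, B, E = 10*3 = 30 chips; eligible A, B, E

Pot 1: 168 chips, eligible: A, B, C, D, E, F
Pot 2: 45 chips, eligible: A, B, C, D, E
Pot 3: 68 chips, eligible: A, B, D, E
Pot 4: 30 chips, eligible: A, B, E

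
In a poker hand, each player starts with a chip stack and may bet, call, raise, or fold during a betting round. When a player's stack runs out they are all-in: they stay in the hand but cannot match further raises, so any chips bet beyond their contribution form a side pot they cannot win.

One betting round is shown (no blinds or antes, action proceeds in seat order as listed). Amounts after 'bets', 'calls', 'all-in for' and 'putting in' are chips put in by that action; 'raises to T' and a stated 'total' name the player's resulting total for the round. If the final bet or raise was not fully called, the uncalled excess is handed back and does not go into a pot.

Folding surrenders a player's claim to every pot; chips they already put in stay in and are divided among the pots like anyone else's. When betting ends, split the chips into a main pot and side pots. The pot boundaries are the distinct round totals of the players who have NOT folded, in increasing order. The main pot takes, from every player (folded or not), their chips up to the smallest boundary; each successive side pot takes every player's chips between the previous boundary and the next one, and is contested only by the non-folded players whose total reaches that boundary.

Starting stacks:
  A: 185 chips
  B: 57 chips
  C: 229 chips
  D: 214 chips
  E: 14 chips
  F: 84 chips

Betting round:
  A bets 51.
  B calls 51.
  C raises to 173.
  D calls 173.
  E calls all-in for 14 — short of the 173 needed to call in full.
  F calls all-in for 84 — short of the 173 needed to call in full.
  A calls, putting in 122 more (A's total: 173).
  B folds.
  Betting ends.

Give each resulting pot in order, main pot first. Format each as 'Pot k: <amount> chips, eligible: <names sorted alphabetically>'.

Pot 1: 84 chips, eligible: A, C, D, E, F
Pot 2: 317 chips, eligible: A, C, D, F
Pot 3: 267 chips, eligible: A, C, D

Derivation:
Contributions: A=173, B=51, C=173, D=173, E=14, F=84
Folded: B
Pot levels (distinct totals of non-folded players): 14, 84, 173
Layer 1-14: 14 each from A, B, C, D, E, F = 14*6 = 84 chips; eligible A, C, D, E, F
Layer 15-84: A 70 + B 37 + C 70 + D 70 + F 70 = 317 chips; eligible A, C, D, F
Layer 85-173: 89 each from A, C, D = 89*3 = 267 chips; eligible A, C, D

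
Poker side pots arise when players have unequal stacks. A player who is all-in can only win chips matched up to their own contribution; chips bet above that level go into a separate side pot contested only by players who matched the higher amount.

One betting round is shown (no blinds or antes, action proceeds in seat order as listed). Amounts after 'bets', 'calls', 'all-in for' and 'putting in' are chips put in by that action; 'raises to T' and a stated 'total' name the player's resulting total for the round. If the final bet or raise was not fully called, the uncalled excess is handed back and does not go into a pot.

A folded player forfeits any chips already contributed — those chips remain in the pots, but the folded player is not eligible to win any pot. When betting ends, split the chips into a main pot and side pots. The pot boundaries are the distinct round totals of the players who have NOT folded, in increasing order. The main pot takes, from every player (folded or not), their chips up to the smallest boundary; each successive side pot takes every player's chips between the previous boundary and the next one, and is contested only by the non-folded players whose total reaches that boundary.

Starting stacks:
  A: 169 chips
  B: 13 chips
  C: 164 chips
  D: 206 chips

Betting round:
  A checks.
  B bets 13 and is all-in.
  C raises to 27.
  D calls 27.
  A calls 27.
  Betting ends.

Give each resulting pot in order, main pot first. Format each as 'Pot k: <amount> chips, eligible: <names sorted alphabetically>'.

Pot 1: 52 chips, eligible: A, B, C, D
Pot 2: 42 chips, eligible: A, C, D

Derivation:
Contributions: A=27, B=13, C=27, D=27
Pot levels (distinct totals of non-folded players): 13, 27
Layer 1-13: 13 each from A, B, C, D = 13*4 = 52 chips; eligible A, B, C, D
Layer 14-27: 14 each from A, C, D = 14*3 = 42 chips; eligible A, C, D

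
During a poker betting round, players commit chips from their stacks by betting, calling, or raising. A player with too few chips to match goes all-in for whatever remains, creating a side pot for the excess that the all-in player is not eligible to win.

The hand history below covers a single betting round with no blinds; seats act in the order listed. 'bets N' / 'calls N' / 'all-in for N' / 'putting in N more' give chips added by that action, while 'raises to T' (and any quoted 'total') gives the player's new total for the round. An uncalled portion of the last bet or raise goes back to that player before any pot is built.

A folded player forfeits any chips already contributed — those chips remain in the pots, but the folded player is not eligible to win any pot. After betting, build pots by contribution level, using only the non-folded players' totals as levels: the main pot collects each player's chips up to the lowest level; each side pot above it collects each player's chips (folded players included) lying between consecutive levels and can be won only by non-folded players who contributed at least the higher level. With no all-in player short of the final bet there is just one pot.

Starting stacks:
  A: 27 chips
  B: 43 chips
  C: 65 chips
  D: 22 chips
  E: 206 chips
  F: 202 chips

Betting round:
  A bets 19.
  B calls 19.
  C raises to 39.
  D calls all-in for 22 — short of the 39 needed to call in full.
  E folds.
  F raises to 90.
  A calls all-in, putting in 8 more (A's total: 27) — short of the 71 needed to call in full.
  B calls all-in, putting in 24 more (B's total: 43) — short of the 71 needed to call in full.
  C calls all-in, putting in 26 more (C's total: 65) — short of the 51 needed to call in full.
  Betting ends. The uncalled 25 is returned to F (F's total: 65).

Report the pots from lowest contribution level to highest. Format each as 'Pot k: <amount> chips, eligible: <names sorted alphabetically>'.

Contributions (after 25 returned to F): A=27, B=43, C=65, D=22, F=65
Folded: E
Pot levels (distinct totals of non-folded players): 22, 27, 43, 65
Layer 1-22: 22 each from A, B, C, D, F = 22*5 = 110 chips; eligible A, B, C, D, F
Layer 23-27: 5 each from A, B, C, F = 5*4 = 20 chips; eligible A, B, C, F
Layer 28-43: 16 each from B, C, F = 16*3 = 48 chips; eligible B, C, F
Layer 44-65: 22 each from C, F = 22*2 = 44 chips; eligible C, F

Pot 1: 110 chips, eligible: A, B, C, D, F
Pot 2: 20 chips, eligible: A, B, C, F
Pot 3: 48 chips, eligible: B, C, F
Pot 4: 44 chips, eligible: C, F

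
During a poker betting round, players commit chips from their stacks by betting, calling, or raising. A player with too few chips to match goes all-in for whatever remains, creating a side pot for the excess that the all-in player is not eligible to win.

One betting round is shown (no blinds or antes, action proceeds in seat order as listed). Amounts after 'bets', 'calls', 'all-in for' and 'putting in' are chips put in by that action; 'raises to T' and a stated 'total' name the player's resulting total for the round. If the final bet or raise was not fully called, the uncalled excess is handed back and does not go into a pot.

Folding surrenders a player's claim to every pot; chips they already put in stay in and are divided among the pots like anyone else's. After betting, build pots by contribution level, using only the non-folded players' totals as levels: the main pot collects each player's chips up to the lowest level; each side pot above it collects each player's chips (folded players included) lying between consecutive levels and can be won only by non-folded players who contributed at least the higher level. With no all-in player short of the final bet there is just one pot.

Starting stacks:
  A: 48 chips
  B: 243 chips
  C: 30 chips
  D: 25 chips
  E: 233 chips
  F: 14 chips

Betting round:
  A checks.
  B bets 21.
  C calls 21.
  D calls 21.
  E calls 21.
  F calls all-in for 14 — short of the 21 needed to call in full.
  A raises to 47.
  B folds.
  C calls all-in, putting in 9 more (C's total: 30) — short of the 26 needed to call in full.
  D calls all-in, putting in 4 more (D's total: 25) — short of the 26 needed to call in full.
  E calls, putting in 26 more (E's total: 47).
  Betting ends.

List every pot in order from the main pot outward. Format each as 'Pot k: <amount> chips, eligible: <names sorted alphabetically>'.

Contributions: A=47, B=21, C=30, D=25, E=47, F=14
Folded: B
Pot levels (distinct totals of non-folded players): 14, 25, 30, 47
Layer 1-14: 14 each from A, B, C, D, E, F = 14*6 = 84 chips; eligible A, C, D, E, F
Layer 15-25: A 11 + B 7 + C 11 + D 11 + E 11 = 51 chips; eligible A, C, D, E
Layer 26-30: 5 each from A, C, E = 5*3 = 15 chips; eligible A, C, E
Layer 31-47: 17 each from A, E = 17*2 = 34 chips; eligible A, E

Pot 1: 84 chips, eligible: A, C, D, E, F
Pot 2: 51 chips, eligible: A, C, D, E
Pot 3: 15 chips, eligible: A, C, E
Pot 4: 34 chips, eligible: A, E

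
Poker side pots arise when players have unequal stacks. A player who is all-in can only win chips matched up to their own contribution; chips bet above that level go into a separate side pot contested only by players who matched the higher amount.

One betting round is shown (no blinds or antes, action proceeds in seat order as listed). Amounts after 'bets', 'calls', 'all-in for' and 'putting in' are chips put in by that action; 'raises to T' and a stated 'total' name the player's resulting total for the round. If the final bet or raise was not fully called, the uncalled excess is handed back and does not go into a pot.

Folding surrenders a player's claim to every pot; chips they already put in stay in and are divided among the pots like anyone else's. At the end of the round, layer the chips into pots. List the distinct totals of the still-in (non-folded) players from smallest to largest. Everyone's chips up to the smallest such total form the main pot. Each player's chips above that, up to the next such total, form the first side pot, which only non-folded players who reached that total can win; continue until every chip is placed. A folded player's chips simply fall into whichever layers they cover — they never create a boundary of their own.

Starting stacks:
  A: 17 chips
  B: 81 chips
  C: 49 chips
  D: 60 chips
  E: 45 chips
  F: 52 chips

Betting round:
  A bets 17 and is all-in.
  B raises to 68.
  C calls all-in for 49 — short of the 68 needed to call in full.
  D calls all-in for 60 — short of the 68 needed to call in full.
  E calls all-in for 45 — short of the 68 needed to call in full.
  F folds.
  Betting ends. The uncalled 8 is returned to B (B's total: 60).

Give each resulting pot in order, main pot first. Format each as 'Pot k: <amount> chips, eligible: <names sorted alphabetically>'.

Pot 1: 85 chips, eligible: A, B, C, D, E
Pot 2: 112 chips, eligible: B, C, D, E
Pot 3: 12 chips, eligible: B, C, D
Pot 4: 22 chips, eligible: B, D

Derivation:
Contributions (after 8 returned to B): A=17, B=60, C=49, D=60, E=45
Folded: F
Pot levels (distinct totals of non-folded players): 17, 45, 49, 60
Layer 1-17: 17 each from A, B, C, D, E = 17*5 = 85 chips; eligible A, B, C, D, E
Layer 18-45: 28 each from B, C, D, E = 28*4 = 112 chips; eligible B, C, D, E
Layer 46-49: 4 each from B, C, D = 4*3 = 12 chips; eligible B, C, D
Layer 50-60: 11 each from B, D = 11*2 = 22 chips; eligible B, D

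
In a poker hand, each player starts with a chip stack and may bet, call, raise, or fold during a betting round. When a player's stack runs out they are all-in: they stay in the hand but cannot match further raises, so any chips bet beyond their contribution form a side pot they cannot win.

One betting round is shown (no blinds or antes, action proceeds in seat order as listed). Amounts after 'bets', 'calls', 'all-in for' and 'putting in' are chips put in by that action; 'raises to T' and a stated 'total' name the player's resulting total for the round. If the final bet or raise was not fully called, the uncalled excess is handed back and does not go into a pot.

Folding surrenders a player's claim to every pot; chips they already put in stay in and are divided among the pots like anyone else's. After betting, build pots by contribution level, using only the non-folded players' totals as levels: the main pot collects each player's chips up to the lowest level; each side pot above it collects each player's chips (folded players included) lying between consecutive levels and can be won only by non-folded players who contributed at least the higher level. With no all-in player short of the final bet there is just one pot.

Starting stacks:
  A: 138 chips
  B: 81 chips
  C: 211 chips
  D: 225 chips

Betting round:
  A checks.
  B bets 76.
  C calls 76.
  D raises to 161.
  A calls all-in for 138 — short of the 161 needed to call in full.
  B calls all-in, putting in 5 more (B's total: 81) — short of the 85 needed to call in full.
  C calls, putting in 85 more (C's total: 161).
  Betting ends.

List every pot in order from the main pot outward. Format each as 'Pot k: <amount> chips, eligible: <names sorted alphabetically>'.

Pot 1: 324 chips, eligible: A, B, C, D
Pot 2: 171 chips, eligible: A, C, D
Pot 3: 46 chips, eligible: C, D

Derivation:
Contributions: A=138, B=81, C=161, D=161
Pot levels (distinct totals of non-folded players): 81, 138, 161
Layer 1-81: 81 each from A, B, C, D = 81*4 = 324 chips; eligible A, B, C, D
Layer 82-138: 57 each from A, C, D = 57*3 = 171 chips; eligible A, C, D
Layer 139-161: 23 each from C, D = 23*2 = 46 chips; eligible C, D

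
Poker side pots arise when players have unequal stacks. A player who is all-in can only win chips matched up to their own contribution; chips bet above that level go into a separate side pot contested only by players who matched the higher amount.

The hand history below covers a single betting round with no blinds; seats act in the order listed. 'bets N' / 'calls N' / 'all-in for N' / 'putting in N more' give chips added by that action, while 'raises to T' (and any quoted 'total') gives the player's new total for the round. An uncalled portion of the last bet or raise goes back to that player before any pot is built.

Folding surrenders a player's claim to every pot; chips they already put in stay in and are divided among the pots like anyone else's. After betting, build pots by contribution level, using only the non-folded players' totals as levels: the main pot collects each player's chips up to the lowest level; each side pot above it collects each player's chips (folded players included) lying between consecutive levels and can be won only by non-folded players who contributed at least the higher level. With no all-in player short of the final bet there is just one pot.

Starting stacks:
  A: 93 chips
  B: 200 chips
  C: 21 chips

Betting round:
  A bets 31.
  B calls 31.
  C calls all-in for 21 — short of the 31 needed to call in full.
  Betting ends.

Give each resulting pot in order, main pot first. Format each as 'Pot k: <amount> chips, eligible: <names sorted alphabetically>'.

Pot 1: 63 chips, eligible: A, B, C
Pot 2: 20 chips, eligible: A, B

Derivation:
Contributions: A=31, B=31, C=21
Pot levels (distinct totals of non-folded players): 21, 31
Layer 1-21: 21 each from A, B, C = 21*3 = 63 chips; eligible A, B, C
Layer 22-31: 10 each from A, B = 10*2 = 20 chips; eligible A, B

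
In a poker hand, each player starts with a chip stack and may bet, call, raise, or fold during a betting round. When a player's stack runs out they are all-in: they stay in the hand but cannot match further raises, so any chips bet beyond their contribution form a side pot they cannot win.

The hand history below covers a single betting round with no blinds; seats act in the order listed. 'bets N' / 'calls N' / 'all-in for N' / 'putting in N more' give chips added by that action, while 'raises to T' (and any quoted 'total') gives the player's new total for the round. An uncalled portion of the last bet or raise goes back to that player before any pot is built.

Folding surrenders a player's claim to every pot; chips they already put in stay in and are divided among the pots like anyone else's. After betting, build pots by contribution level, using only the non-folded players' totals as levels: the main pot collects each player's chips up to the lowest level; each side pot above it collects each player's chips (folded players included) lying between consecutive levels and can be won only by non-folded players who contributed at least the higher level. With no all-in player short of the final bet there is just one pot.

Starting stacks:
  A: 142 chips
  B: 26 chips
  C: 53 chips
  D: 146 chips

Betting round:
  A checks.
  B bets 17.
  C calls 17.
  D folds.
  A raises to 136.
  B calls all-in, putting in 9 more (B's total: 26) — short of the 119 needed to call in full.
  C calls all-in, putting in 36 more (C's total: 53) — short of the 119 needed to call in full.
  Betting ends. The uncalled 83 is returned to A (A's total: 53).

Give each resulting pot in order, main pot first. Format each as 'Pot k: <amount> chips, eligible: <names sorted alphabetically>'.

Pot 1: 78 chips, eligible: A, B, C
Pot 2: 54 chips, eligible: A, C

Derivation:
Contributions (after 83 returned to A): A=53, B=26, C=53
Folded: D
Pot levels (distinct totals of non-folded players): 26, 53
Layer 1-26: 26 each from A, B, C = 26*3 = 78 chips; eligible A, B, C
Layer 27-53: 27 each from A, C = 27*2 = 54 chips; eligible A, C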